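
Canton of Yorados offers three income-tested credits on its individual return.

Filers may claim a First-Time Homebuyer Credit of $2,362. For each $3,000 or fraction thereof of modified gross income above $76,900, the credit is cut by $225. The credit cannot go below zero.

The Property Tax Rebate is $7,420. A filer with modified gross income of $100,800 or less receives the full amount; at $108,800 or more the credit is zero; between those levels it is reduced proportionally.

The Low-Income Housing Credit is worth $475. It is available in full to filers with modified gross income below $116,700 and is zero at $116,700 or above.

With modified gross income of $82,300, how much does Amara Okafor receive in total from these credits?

$9,807

First-Time Homebuyer Credit: income exceeds $76,900 by $5,400, which is 2 full-or-partial $3,000 increments; reduction = 2 × $225 = $450, leaving $1,912.
Property Tax Rebate: $82,300 is at or below the $100,800 threshold, so the full $7,420 applies.
Low-Income Housing Credit: $82,300 is below the $116,700 cutoff, so the full $475 applies.
Total: $1,912 + $7,420 + $475 = $9,807.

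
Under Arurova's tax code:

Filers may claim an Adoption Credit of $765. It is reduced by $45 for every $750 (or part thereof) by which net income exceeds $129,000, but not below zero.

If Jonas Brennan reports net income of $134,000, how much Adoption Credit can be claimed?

$450

Adoption Credit: income exceeds $129,000 by $5,000, which is 7 full-or-partial $750 increments; reduction = 7 × $45 = $315, leaving $450.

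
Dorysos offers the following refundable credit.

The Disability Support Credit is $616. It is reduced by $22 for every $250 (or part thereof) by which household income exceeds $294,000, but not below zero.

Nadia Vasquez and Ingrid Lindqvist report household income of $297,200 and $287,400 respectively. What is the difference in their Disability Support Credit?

Nadia ($297,200): Disability Support Credit: income exceeds $294,000 by $3,200, which is 13 full-or-partial $250 increments; reduction = 13 × $22 = $286, leaving $330.
Ingrid ($287,400): Disability Support Credit: $287,400 is at or below the $294,000 threshold, so the full $616 applies.
Difference: |$330 − $616| = $286.

$286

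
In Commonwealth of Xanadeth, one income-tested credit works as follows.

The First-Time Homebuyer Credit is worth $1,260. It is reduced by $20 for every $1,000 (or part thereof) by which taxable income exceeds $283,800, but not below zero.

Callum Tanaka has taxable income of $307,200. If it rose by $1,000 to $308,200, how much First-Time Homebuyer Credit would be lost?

$20

At $307,200 — income exceeds $283,800 by $23,400, which is 24 full-or-partial $1,000 increments; reduction = 24 × $20 = $480, leaving $780.
At $308,200 — income exceeds $283,800 by $24,400, which is 25 full-or-partial $1,000 increments; reduction = 25 × $20 = $500, leaving $760.
Lost: $780 − $760 = $20.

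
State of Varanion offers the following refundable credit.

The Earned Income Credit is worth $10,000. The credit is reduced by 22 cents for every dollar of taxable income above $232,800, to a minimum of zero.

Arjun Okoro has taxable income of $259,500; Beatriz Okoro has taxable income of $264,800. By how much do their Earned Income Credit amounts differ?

$1,166

Arjun ($259,500): Earned Income Credit: 22% of the $26,700 excess over $232,800 is $5,874; credit = $10,000 − $5,874 = $4,126.
Beatriz ($264,800): Earned Income Credit: 22% of the $32,000 excess over $232,800 is $7,040; credit = $10,000 − $7,040 = $2,960.
Difference: |$4,126 − $2,960| = $1,166.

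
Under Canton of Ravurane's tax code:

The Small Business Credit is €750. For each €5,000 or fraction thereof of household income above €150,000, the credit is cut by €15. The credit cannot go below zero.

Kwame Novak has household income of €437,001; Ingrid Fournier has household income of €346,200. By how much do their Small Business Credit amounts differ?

Kwame (€437,001): Small Business Credit: income exceeds €150,000 by €287,001 → 58 increments × €15 = €870 ≥ base, so the credit is €0.
Ingrid (€346,200): Small Business Credit: income exceeds €150,000 by €196,200, which is 40 full-or-partial €5,000 increments; reduction = 40 × €15 = €600, leaving €150.
Difference: |€0 − €150| = €150.

€150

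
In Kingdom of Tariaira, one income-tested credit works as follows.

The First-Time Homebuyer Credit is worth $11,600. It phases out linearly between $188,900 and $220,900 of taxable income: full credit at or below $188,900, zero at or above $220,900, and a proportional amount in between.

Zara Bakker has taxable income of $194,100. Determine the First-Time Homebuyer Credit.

$9,715

First-Time Homebuyer Credit: $194,100 is $5,200 into a $32,000 phase-out range, leaving 26,800/32,000 of the credit: $11,600 × 26,800/32,000 = $9,715.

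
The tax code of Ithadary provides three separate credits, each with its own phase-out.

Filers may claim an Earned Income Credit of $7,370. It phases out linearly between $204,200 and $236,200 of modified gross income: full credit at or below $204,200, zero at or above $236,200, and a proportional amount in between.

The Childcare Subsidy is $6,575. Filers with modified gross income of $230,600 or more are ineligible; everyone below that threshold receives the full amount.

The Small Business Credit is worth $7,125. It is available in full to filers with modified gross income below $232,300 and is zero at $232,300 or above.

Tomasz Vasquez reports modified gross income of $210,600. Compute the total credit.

Earned Income Credit: $210,600 is $6,400 into a $32,000 phase-out range, leaving 25,600/32,000 of the credit: $7,370 × 25,600/32,000 = $5,896.
Childcare Subsidy: $210,600 is below the $230,600 cutoff, so the full $6,575 applies.
Small Business Credit: $210,600 is below the $232,300 cutoff, so the full $7,125 applies.
Total: $5,896 + $6,575 + $7,125 = $19,596.

$19,596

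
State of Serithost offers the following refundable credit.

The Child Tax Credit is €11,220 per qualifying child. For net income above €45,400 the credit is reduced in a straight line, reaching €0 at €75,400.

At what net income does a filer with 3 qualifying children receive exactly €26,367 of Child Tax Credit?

Full credit = 3 × €11,220 = €33,660.
€26,367 is 26,367/33,660 of the full €33,660, so 7,293/33,660 of the €30,000 range has been used: income = €45,400 + €30,000 × 7,293/33,660 = €51,900.

€51,900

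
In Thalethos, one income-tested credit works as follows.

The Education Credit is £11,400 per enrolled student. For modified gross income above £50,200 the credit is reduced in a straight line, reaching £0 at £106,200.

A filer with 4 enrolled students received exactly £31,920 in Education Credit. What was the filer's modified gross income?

Full credit = 4 × £11,400 = £45,600.
£31,920 is 31,920/45,600 of the full £45,600, so 13,680/45,600 of the £56,000 range has been used: income = £50,200 + £56,000 × 13,680/45,600 = £67,000.

£67,000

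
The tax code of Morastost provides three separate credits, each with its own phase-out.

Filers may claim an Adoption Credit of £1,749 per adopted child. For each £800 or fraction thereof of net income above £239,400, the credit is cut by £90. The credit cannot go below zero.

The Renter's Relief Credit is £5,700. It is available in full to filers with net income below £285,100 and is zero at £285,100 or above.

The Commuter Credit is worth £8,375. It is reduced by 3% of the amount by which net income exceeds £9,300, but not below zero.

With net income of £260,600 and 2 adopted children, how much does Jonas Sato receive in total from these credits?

£7,604

Adoption Credit: base = 2 × £1,749 = £3,498. income exceeds £239,400 by £21,200, which is 27 full-or-partial £800 increments; reduction = 27 × £90 = £2,430, leaving £1,068.
Renter's Relief Credit: £260,600 is below the £285,100 cutoff, so the full £5,700 applies.
Commuter Credit: 3% of the £251,300 excess over £9,300 is £7,539; credit = £8,375 − £7,539 = £836.
Total: £1,068 + £5,700 + £836 = £7,604.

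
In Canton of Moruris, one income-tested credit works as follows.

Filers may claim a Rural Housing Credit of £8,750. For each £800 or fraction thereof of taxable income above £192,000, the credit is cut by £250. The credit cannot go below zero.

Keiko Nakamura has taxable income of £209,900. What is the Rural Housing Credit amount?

Rural Housing Credit: income exceeds £192,000 by £17,900, which is 23 full-or-partial £800 increments; reduction = 23 × £250 = £5,750, leaving £3,000.

£3,000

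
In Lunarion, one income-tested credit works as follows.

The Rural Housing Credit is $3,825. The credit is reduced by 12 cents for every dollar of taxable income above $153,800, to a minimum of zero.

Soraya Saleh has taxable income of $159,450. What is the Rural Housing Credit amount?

$3,147

Rural Housing Credit: 12% of the $5,650 excess over $153,800 is $678; credit = $3,825 − $678 = $3,147.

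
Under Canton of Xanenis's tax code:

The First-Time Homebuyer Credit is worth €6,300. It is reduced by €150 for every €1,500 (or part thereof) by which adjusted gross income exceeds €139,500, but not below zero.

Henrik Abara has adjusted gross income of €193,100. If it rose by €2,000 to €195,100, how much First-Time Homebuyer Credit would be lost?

€300

At €193,100 — income exceeds €139,500 by €53,600, which is 36 full-or-partial €1,500 increments; reduction = 36 × €150 = €5,400, leaving €900.
At €195,100 — income exceeds €139,500 by €55,600, which is 38 full-or-partial €1,500 increments; reduction = 38 × €150 = €5,700, leaving €600.
Lost: €900 − €600 = €300.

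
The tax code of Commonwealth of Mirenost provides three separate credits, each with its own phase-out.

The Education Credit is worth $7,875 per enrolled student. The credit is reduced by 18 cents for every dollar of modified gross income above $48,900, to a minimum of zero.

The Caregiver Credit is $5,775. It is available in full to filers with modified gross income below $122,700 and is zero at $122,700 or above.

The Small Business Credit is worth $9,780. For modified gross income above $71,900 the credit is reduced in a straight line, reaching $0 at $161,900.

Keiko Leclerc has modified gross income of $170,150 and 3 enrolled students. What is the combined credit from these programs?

Education Credit: base = 3 × $7,875 = $23,625. 18% of the $121,250 excess over $48,900 is $21,825; credit = $23,625 − $21,825 = $1,800.
Caregiver Credit: $170,150 meets or exceeds the $122,700 cutoff, so the credit is $0.
Small Business Credit: $170,150 is at or above $161,900, so the credit is $0.
Total: $1,800 + $0 + $0 = $1,800.

$1,800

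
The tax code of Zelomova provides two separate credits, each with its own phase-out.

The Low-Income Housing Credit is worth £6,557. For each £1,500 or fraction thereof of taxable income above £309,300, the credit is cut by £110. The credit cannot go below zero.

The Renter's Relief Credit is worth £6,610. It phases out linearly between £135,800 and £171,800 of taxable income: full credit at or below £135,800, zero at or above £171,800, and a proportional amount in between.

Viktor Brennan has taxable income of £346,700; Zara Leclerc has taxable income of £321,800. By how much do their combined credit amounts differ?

Viktor (£346,700): Low-Income Housing Credit: income exceeds £309,300 by £37,400, which is 25 full-or-partial £1,500 increments; reduction = 25 × £110 = £2,750, leaving £3,807. Renter's Relief Credit: £346,700 is at or above £171,800, so the credit is £0. total £3,807 + £0 = £3,807
Zara (£321,800): Low-Income Housing Credit: income exceeds £309,300 by £12,500, which is 9 full-or-partial £1,500 increments; reduction = 9 × £110 = £990, leaving £5,567. Renter's Relief Credit: £321,800 is at or above £171,800, so the credit is £0. total £5,567 + £0 = £5,567
Difference: |£3,807 − £5,567| = £1,760.

£1,760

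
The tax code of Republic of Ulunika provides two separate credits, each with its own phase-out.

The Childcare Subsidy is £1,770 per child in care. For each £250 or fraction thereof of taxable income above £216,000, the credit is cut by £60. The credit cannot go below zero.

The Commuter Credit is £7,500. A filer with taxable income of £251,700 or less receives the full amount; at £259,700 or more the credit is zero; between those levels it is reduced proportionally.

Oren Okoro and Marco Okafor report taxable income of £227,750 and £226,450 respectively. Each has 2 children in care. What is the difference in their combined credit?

Oren (£227,750): Childcare Subsidy: base = 2 × £1,770 = £3,540. income exceeds £216,000 by £11,750, which is 47 full-or-partial £250 increments; reduction = 47 × £60 = £2,820, leaving £720. Commuter Credit: £227,750 is at or below the £251,700 threshold, so the full £7,500 applies. total £720 + £7,500 = £8,220
Marco (£226,450): Childcare Subsidy: base = 2 × £1,770 = £3,540. income exceeds £216,000 by £10,450, which is 42 full-or-partial £250 increments; reduction = 42 × £60 = £2,520, leaving £1,020. Commuter Credit: £226,450 is at or below the £251,700 threshold, so the full £7,500 applies. total £1,020 + £7,500 = £8,520
Difference: |£8,220 − £8,520| = £300.

£300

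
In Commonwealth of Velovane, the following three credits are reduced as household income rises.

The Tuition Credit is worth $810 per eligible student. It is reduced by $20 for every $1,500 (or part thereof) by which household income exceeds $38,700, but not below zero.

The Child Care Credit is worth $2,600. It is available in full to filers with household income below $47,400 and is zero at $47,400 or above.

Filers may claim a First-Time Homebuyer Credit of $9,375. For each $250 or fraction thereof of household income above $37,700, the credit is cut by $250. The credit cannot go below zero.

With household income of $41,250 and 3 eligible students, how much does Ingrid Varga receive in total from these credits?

$10,615

Tuition Credit: base = 3 × $810 = $2,430. income exceeds $38,700 by $2,550, which is 2 full-or-partial $1,500 increments; reduction = 2 × $20 = $40, leaving $2,390.
Child Care Credit: $41,250 is below the $47,400 cutoff, so the full $2,600 applies.
First-Time Homebuyer Credit: income exceeds $37,700 by $3,550, which is 15 full-or-partial $250 increments; reduction = 15 × $250 = $3,750, leaving $5,625.
Total: $2,390 + $2,600 + $5,625 = $10,615.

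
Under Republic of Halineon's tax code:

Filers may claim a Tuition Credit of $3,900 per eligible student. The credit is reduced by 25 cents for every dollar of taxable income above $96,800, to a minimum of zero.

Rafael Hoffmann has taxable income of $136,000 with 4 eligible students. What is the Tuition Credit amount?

Tuition Credit: base = 4 × $3,900 = $15,600. 25% of the $39,200 excess over $96,800 is $9,800; credit = $15,600 − $9,800 = $5,800.

$5,800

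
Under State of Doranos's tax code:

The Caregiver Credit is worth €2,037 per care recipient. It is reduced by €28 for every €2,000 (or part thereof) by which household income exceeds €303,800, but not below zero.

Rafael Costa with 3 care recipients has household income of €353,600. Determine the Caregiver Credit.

€5,411

Caregiver Credit: base = 3 × €2,037 = €6,111. income exceeds €303,800 by €49,800, which is 25 full-or-partial €2,000 increments; reduction = 25 × €28 = €700, leaving €5,411.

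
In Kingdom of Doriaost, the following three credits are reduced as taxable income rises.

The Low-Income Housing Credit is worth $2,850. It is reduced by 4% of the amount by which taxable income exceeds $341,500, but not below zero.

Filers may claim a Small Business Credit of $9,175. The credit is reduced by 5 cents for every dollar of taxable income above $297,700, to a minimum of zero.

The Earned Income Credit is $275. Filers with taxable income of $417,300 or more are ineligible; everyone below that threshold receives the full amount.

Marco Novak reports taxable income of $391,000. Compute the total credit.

$5,655

Low-Income Housing Credit: 4% of the $49,500 excess over $341,500 is $1,980; credit = $2,850 − $1,980 = $870.
Small Business Credit: 5% of the $93,300 excess over $297,700 is $4,665; credit = $9,175 − $4,665 = $4,510.
Earned Income Credit: $391,000 is below the $417,300 cutoff, so the full $275 applies.
Total: $870 + $4,510 + $275 = $5,655.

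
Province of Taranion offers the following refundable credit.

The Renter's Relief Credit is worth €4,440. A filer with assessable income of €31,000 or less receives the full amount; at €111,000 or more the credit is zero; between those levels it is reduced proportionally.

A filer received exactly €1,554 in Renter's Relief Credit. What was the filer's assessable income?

€83,000

€1,554 is 1,554/4,440 of the full €4,440, so 2,886/4,440 of the €80,000 range has been used: income = €31,000 + €80,000 × 2,886/4,440 = €83,000.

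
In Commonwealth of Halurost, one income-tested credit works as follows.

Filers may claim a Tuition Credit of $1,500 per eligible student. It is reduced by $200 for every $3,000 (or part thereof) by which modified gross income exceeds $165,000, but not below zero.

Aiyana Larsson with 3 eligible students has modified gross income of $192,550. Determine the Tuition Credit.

Tuition Credit: base = 3 × $1,500 = $4,500. income exceeds $165,000 by $27,550, which is 10 full-or-partial $3,000 increments; reduction = 10 × $200 = $2,000, leaving $2,500.

$2,500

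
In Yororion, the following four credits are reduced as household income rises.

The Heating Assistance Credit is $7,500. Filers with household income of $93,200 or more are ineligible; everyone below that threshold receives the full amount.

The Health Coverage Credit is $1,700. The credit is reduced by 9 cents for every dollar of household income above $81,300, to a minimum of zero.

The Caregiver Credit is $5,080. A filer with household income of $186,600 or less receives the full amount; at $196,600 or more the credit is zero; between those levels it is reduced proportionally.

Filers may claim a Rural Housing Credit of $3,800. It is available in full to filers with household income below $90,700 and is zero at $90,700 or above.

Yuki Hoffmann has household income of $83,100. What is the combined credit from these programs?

Heating Assistance Credit: $83,100 is below the $93,200 cutoff, so the full $7,500 applies.
Health Coverage Credit: 9% of the $1,800 excess over $81,300 is $162; credit = $1,700 − $162 = $1,538.
Caregiver Credit: $83,100 is at or below the $186,600 threshold, so the full $5,080 applies.
Rural Housing Credit: $83,100 is below the $90,700 cutoff, so the full $3,800 applies.
Total: $7,500 + $1,538 + $5,080 + $3,800 = $17,918.

$17,918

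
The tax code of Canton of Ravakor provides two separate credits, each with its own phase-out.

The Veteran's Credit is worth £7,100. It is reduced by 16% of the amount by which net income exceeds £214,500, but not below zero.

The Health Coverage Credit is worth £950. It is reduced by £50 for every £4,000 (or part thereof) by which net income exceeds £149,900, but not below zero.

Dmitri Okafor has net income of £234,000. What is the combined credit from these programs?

Veteran's Credit: 16% of the £19,500 excess over £214,500 is £3,120; credit = £7,100 − £3,120 = £3,980.
Health Coverage Credit: income exceeds £149,900 by £84,100 → 22 increments × £50 = £1,100 ≥ base, so the credit is £0.
Total: £3,980 + £0 = £3,980.

£3,980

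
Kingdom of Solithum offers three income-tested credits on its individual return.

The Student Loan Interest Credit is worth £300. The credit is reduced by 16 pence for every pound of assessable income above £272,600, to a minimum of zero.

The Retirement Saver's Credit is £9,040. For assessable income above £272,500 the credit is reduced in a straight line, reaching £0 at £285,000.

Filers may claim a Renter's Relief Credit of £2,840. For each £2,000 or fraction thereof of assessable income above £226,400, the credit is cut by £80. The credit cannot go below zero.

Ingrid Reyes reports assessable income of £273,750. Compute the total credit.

£9,172

Student Loan Interest Credit: 16% of the £1,150 excess over £272,600 is £184; credit = £300 − £184 = £116.
Retirement Saver's Credit: £273,750 is £1,250 into a £12,500 phase-out range, leaving 11,250/12,500 of the credit: £9,040 × 11,250/12,500 = £8,136.
Renter's Relief Credit: income exceeds £226,400 by £47,350, which is 24 full-or-partial £2,000 increments; reduction = 24 × £80 = £1,920, leaving £920.
Total: £116 + £8,136 + £920 = £9,172.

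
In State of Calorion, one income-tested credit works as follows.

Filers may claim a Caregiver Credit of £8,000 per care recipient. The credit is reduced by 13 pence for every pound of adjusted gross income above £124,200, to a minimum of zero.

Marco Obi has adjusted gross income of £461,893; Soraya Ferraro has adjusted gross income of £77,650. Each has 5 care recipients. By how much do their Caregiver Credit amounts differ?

£40,000

Marco (£461,893): Caregiver Credit: base = 5 × £8,000 = £40,000. 13% of the £337,693 excess over £124,200 is £43,900.09 ≥ base, so the credit is £0.
Soraya (£77,650): Caregiver Credit: base = 5 × £8,000 = £40,000. £77,650 is at or below the £124,200 threshold, so the full £40,000 applies.
Difference: |£0 − £40,000| = £40,000.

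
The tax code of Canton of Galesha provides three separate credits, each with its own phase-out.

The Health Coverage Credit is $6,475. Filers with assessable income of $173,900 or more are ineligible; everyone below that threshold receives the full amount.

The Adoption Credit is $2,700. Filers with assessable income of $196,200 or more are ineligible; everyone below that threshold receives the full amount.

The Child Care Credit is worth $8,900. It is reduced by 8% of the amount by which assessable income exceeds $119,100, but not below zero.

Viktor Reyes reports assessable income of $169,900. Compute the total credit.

$14,011

Health Coverage Credit: $169,900 is below the $173,900 cutoff, so the full $6,475 applies.
Adoption Credit: $169,900 is below the $196,200 cutoff, so the full $2,700 applies.
Child Care Credit: 8% of the $50,800 excess over $119,100 is $4,064; credit = $8,900 − $4,064 = $4,836.
Total: $6,475 + $2,700 + $4,836 = $14,011.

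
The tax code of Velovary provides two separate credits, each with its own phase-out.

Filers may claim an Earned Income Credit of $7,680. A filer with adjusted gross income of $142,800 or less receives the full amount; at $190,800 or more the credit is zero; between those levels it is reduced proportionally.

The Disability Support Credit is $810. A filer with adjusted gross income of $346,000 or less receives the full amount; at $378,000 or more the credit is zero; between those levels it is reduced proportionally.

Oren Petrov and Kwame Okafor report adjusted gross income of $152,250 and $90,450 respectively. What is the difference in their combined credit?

Oren ($152,250): Earned Income Credit: $152,250 is $9,450 into a $48,000 phase-out range, leaving 38,550/48,000 of the credit: $7,680 × 38,550/48,000 = $6,168. Disability Support Credit: $152,250 is at or below the $346,000 threshold, so the full $810 applies. total $6,168 + $810 = $6,978
Kwame ($90,450): Earned Income Credit: $90,450 is at or below the $142,800 threshold, so the full $7,680 applies. Disability Support Credit: $90,450 is at or below the $346,000 threshold, so the full $810 applies. total $7,680 + $810 = $8,490
Difference: |$6,978 − $8,490| = $1,512.

$1,512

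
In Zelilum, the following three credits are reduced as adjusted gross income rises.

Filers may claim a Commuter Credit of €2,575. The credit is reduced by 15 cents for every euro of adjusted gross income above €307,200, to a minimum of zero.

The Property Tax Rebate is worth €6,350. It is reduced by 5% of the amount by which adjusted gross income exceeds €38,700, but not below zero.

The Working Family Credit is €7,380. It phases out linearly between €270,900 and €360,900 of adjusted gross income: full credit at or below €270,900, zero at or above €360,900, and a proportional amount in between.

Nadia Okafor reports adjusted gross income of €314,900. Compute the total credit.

€5,192

Commuter Credit: 15% of the €7,700 excess over €307,200 is €1,155; credit = €2,575 − €1,155 = €1,420.
Property Tax Rebate: 5% of the €276,200 excess over €38,700 is €13,810 ≥ base, so the credit is €0.
Working Family Credit: €314,900 is €44,000 into a €90,000 phase-out range, leaving 46,000/90,000 of the credit: €7,380 × 46,000/90,000 = €3,772.
Total: €1,420 + €0 + €3,772 = €5,192.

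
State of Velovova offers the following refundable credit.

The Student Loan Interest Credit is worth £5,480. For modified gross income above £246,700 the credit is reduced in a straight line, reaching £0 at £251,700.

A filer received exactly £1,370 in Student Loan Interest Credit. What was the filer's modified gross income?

£1,370 is 1,370/5,480 of the full £5,480, so 4,110/5,480 of the £5,000 range has been used: income = £246,700 + £5,000 × 4,110/5,480 = £250,450.

£250,450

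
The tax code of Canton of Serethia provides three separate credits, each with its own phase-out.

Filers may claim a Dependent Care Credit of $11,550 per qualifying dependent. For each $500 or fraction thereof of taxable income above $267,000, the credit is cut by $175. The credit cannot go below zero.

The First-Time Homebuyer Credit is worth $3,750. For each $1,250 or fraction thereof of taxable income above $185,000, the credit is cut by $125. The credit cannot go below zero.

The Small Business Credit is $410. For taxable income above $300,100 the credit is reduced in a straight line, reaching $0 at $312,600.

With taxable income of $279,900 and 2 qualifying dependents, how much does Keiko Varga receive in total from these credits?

$18,960

Dependent Care Credit: base = 2 × $11,550 = $23,100. income exceeds $267,000 by $12,900, which is 26 full-or-partial $500 increments; reduction = 26 × $175 = $4,550, leaving $18,550.
First-Time Homebuyer Credit: income exceeds $185,000 by $94,900 → 76 increments × $125 = $9,500 ≥ base, so the credit is $0.
Small Business Credit: $279,900 is at or below the $300,100 threshold, so the full $410 applies.
Total: $18,550 + $0 + $410 = $18,960.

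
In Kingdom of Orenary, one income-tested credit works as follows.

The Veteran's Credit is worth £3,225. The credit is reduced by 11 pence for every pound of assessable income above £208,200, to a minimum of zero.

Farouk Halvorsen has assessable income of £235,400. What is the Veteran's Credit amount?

Veteran's Credit: 11% of the £27,200 excess over £208,200 is £2,992; credit = £3,225 − £2,992 = £233.

£233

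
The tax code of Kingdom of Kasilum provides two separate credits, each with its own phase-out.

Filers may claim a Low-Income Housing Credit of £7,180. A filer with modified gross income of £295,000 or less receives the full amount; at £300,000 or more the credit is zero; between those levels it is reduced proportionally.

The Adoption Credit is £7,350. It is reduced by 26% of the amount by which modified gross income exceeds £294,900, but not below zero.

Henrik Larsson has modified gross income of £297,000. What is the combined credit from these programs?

£11,112

Low-Income Housing Credit: £297,000 is £2,000 into a £5,000 phase-out range, leaving 3,000/5,000 of the credit: £7,180 × 3,000/5,000 = £4,308.
Adoption Credit: 26% of the £2,100 excess over £294,900 is £546; credit = £7,350 − £546 = £6,804.
Total: £4,308 + £6,804 = £11,112.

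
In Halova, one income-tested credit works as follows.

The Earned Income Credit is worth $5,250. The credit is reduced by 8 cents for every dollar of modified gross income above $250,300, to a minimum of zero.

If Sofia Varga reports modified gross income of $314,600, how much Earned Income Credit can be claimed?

Earned Income Credit: 8% of the $64,300 excess over $250,300 is $5,144; credit = $5,250 − $5,144 = $106.

$106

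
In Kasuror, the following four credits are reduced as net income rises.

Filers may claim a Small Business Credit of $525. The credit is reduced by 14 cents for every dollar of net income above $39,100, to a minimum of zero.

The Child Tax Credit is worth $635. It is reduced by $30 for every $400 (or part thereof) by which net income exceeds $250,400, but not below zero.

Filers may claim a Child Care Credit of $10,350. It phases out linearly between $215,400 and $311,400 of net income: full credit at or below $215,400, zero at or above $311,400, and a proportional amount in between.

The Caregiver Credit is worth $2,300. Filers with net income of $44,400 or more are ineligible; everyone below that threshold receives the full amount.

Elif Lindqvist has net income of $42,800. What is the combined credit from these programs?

$13,292

Small Business Credit: 14% of the $3,700 excess over $39,100 is $518; credit = $525 − $518 = $7.
Child Tax Credit: $42,800 is at or below the $250,400 threshold, so the full $635 applies.
Child Care Credit: $42,800 is at or below the $215,400 threshold, so the full $10,350 applies.
Caregiver Credit: $42,800 is below the $44,400 cutoff, so the full $2,300 applies.
Total: $7 + $635 + $10,350 + $2,300 = $13,292.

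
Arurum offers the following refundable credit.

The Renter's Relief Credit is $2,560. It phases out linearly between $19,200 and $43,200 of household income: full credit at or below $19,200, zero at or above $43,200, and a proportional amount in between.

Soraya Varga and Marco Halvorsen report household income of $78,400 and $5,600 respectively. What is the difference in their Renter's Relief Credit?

Soraya ($78,400): Renter's Relief Credit: $78,400 is at or above $43,200, so the credit is $0.
Marco ($5,600): Renter's Relief Credit: $5,600 is at or below the $19,200 threshold, so the full $2,560 applies.
Difference: |$0 − $2,560| = $2,560.

$2,560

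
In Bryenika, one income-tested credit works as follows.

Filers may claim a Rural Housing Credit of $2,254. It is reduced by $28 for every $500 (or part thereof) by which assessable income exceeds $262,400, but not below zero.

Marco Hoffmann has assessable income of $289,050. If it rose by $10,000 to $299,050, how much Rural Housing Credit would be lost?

$560

At $289,050 — income exceeds $262,400 by $26,650, which is 54 full-or-partial $500 increments; reduction = 54 × $28 = $1,512, leaving $742.
At $299,050 — income exceeds $262,400 by $36,650, which is 74 full-or-partial $500 increments; reduction = 74 × $28 = $2,072, leaving $182.
Lost: $742 − $182 = $560.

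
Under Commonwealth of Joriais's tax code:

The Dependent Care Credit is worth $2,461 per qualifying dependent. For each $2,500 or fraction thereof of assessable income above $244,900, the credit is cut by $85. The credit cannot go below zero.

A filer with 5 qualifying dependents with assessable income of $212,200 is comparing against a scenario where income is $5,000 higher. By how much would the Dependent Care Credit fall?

At $212,200 — base = 5 × $2,461 = $12,305. $212,200 is at or below the $244,900 threshold, so the full $12,305 applies.
At $217,200 — base = 5 × $2,461 = $12,305. $217,200 is at or below the $244,900 threshold, so the full $12,305 applies.
Lost: $12,305 − $12,305 = $0.

$0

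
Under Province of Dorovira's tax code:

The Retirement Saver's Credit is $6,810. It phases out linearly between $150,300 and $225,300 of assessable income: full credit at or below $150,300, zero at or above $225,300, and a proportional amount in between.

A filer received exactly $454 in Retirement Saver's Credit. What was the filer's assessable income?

$454 is 454/6,810 of the full $6,810, so 6,356/6,810 of the $75,000 range has been used: income = $150,300 + $75,000 × 6,356/6,810 = $220,300.

$220,300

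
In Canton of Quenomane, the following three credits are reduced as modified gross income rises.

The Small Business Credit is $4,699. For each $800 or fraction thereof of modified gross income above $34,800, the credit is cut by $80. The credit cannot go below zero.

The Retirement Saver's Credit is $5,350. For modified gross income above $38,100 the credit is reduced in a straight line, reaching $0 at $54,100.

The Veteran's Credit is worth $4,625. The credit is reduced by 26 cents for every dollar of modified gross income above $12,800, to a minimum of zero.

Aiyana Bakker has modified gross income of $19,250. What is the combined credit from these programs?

$12,997

Small Business Credit: $19,250 is at or below the $34,800 threshold, so the full $4,699 applies.
Retirement Saver's Credit: $19,250 is at or below the $38,100 threshold, so the full $5,350 applies.
Veteran's Credit: 26% of the $6,450 excess over $12,800 is $1,677; credit = $4,625 − $1,677 = $2,948.
Total: $4,699 + $5,350 + $2,948 = $12,997.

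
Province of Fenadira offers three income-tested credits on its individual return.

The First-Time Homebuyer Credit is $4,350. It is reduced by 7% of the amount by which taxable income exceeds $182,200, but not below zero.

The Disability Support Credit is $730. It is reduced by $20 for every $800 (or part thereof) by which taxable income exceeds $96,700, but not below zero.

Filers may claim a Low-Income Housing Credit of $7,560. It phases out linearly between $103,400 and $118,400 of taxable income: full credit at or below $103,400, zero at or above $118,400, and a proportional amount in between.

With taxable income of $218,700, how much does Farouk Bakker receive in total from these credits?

First-Time Homebuyer Credit: 7% of the $36,500 excess over $182,200 is $2,555; credit = $4,350 − $2,555 = $1,795.
Disability Support Credit: income exceeds $96,700 by $122,000 → 153 increments × $20 = $3,060 ≥ base, so the credit is $0.
Low-Income Housing Credit: $218,700 is at or above $118,400, so the credit is $0.
Total: $1,795 + $0 + $0 = $1,795.

$1,795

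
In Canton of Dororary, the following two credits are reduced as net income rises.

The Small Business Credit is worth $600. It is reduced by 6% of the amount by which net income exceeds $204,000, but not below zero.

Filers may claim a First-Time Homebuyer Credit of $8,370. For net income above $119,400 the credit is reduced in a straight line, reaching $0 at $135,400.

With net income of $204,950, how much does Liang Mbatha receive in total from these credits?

$543

Small Business Credit: 6% of the $950 excess over $204,000 is $57; credit = $600 − $57 = $543.
First-Time Homebuyer Credit: $204,950 is at or above $135,400, so the credit is $0.
Total: $543 + $0 = $543.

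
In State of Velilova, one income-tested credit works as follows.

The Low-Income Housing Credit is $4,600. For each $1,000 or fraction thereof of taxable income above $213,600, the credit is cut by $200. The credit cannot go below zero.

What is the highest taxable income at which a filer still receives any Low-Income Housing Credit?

After 22 increments the reduction is 22 × $200 = $4,400, leaving $200; one more increment wipes it out. Increment 22 ends at excess 22 × $1,000 = $22,000, so the highest qualifying income is $213,600 + $22,000 = $235,600.

$235,600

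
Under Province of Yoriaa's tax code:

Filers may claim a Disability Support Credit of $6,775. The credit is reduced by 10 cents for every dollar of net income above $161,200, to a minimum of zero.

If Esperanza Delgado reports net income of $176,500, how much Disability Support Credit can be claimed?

Disability Support Credit: 10% of the $15,300 excess over $161,200 is $1,530; credit = $6,775 − $1,530 = $5,245.

$5,245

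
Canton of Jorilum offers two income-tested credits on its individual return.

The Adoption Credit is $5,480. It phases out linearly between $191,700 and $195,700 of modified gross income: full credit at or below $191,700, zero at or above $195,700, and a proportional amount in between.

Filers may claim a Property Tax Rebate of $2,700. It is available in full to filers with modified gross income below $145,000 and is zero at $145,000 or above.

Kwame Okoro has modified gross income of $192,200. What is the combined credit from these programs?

$4,795

Adoption Credit: $192,200 is $500 into a $4,000 phase-out range, leaving 3,500/4,000 of the credit: $5,480 × 3,500/4,000 = $4,795.
Property Tax Rebate: $192,200 meets or exceeds the $145,000 cutoff, so the credit is $0.
Total: $4,795 + $0 = $4,795.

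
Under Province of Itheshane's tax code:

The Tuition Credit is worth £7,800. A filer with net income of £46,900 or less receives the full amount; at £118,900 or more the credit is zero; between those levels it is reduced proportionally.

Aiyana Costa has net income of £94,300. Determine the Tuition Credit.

Tuition Credit: £94,300 is £47,400 into a £72,000 phase-out range, leaving 24,600/72,000 of the credit: £7,800 × 24,600/72,000 = £2,665.

£2,665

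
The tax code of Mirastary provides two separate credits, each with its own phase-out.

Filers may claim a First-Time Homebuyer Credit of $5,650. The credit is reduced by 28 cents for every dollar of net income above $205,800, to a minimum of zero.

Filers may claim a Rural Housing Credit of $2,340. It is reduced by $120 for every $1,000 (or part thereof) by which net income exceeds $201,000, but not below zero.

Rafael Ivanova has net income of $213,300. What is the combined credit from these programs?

First-Time Homebuyer Credit: 28% of the $7,500 excess over $205,800 is $2,100; credit = $5,650 − $2,100 = $3,550.
Rural Housing Credit: income exceeds $201,000 by $12,300, which is 13 full-or-partial $1,000 increments; reduction = 13 × $120 = $1,560, leaving $780.
Total: $3,550 + $780 = $4,330.

$4,330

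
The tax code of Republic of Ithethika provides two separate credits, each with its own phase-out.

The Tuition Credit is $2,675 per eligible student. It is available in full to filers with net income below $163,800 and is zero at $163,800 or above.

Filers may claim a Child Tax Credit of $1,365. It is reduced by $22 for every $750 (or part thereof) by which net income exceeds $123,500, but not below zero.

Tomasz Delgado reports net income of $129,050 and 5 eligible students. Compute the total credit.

$14,564

Tuition Credit: base = 5 × $2,675 = $13,375. $129,050 is below the $163,800 cutoff, so the full $13,375 applies.
Child Tax Credit: income exceeds $123,500 by $5,550, which is 8 full-or-partial $750 increments; reduction = 8 × $22 = $176, leaving $1,189.
Total: $13,375 + $1,189 = $14,564.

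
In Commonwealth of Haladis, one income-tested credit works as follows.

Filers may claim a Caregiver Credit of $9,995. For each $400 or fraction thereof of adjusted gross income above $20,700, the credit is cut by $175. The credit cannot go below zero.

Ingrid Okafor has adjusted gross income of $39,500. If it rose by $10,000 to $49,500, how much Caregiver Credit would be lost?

At $39,500 — income exceeds $20,700 by $18,800, which is 47 full-or-partial $400 increments; reduction = 47 × $175 = $8,225, leaving $1,770.
At $49,500 — income exceeds $20,700 by $28,800 → 72 increments × $175 = $12,600 ≥ base, so the credit is $0.
Lost: $1,770 − $0 = $1,770.

$1,770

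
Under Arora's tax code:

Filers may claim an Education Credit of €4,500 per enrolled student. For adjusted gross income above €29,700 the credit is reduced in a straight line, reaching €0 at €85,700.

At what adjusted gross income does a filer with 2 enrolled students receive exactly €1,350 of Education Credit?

Full credit = 2 × €4,500 = €9,000.
€1,350 is 1,350/9,000 of the full €9,000, so 7,650/9,000 of the €56,000 range has been used: income = €29,700 + €56,000 × 7,650/9,000 = €77,300.

€77,300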